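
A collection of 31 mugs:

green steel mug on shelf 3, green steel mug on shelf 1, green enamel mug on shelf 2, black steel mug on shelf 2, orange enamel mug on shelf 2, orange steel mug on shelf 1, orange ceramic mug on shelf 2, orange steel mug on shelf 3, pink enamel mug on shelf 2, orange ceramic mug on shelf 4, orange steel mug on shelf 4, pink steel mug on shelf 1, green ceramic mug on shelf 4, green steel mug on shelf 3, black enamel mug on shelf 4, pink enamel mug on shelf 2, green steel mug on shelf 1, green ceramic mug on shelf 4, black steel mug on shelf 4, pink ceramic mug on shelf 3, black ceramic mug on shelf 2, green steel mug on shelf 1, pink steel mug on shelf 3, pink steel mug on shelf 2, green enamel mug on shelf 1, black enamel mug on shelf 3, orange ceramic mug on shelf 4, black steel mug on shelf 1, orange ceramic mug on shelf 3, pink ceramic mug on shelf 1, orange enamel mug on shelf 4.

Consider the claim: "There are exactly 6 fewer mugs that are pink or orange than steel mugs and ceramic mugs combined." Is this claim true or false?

False

|mugs that are pink or orange| = 16.
steel mugs: 14; ceramic mugs: 9; combined: 14 + 9 = 23.
The claim requires 23 − 16 (= 7) to equal 6, which does not hold.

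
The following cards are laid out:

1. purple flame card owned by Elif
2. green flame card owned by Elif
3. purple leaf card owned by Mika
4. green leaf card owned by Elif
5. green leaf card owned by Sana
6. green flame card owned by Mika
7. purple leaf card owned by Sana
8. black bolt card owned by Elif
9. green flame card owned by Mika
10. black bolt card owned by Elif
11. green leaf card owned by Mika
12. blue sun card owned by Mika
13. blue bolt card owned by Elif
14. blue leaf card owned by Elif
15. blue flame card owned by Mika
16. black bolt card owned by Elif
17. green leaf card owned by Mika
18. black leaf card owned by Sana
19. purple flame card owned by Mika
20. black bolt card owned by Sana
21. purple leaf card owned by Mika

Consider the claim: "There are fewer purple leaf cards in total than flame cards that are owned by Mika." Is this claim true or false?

purple leaf cards: 3.
flame cards owned by Mika: 4.
The claim requires 3 < 4, which holds.

True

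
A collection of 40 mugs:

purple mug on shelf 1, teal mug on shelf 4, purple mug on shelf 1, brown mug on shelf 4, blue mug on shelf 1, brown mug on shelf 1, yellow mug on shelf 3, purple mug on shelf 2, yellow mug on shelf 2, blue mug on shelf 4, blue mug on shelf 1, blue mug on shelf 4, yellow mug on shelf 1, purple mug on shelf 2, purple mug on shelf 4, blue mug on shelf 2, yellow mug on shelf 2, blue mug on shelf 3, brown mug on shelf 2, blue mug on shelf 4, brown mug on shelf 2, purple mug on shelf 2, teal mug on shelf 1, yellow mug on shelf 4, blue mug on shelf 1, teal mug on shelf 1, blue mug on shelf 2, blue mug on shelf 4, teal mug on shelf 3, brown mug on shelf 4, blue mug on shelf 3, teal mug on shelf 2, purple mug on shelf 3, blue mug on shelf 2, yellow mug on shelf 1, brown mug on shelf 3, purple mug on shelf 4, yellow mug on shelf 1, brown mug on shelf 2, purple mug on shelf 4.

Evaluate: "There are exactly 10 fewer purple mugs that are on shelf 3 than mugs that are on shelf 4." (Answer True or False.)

True

There is 1 purple mug on shelf 3.
There are 11 mugs on shelf 4.
The claim requires 11 − 1 (= 10) to equal 10, which holds.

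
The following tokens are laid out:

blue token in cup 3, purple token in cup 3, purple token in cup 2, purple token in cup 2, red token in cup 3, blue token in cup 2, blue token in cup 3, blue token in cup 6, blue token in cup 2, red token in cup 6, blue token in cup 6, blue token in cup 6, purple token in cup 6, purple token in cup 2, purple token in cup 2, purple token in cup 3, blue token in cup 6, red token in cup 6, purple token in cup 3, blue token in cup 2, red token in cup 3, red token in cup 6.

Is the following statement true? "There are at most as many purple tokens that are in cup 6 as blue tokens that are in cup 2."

|purple tokens in cup 6| = 1.
|blue tokens in cup 2| = 3.
The claim requires 1 ≤ 3, which holds.

True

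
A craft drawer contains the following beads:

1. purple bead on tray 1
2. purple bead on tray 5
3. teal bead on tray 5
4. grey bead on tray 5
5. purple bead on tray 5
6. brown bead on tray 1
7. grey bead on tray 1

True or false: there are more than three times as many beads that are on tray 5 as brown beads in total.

|beads on tray 5| = 4.
|brown beads| = 1.
The claim requires 4 > 3 × 1 = 3, which holds.

True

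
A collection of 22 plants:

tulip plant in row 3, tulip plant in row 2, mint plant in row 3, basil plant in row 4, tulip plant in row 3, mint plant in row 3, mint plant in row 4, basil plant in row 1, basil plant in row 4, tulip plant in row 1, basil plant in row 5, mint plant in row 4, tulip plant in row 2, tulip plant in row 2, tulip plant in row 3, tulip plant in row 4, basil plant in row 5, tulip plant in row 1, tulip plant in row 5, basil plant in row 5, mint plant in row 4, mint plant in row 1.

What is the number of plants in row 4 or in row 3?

11

in row 3: 5; in row 4: 6; together 5 + 6 = 11.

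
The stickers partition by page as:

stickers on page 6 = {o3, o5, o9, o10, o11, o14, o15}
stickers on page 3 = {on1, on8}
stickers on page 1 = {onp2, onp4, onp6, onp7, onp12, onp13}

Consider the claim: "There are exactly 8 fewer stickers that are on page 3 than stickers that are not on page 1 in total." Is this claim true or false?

stickers on page 3: 2.
stickers that are not on page 1: 9.
The claim requires 9 − 2 (= 7) to equal 8, which does not hold.

False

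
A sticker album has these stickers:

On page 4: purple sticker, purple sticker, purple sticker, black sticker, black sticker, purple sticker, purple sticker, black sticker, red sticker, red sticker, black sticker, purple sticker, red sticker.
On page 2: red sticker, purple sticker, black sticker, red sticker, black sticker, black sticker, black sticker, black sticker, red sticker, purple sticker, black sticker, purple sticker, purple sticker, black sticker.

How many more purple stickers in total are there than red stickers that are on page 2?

purple stickers: 10.
red stickers on page 2: 3.
10 − 3 = 7.

7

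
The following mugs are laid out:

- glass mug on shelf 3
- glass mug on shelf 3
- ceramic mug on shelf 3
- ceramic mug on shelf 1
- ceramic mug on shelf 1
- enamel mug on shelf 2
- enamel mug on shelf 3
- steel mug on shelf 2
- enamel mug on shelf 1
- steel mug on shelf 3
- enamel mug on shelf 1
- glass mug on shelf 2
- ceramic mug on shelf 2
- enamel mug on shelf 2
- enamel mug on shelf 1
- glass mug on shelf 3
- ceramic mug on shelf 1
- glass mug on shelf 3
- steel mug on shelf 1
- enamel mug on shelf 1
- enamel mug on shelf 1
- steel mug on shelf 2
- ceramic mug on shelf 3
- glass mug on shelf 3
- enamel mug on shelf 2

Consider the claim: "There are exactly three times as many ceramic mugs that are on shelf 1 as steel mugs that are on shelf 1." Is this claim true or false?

There are 3 ceramic mugs on shelf 1.
There is 1 steel mug on shelf 1.
The claim requires 3 = 3 × 1 = 3, which holds.

True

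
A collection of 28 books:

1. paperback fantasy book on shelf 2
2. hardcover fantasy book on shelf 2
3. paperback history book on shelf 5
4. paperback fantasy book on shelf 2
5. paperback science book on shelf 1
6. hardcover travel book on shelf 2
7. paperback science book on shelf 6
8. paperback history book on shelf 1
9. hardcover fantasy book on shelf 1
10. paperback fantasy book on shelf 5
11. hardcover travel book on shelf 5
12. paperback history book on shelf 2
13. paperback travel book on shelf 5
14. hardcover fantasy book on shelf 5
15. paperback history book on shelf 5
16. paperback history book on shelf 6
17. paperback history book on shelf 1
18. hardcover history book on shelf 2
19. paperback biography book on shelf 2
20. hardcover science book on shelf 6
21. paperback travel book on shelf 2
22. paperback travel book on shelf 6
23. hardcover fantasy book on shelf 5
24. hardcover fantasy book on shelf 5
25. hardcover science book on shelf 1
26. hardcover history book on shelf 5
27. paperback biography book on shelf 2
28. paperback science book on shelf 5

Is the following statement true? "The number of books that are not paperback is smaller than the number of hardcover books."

books that are not paperback: 11.
hardcover books: 11.
The claim requires 11 < 11, which does not hold.

False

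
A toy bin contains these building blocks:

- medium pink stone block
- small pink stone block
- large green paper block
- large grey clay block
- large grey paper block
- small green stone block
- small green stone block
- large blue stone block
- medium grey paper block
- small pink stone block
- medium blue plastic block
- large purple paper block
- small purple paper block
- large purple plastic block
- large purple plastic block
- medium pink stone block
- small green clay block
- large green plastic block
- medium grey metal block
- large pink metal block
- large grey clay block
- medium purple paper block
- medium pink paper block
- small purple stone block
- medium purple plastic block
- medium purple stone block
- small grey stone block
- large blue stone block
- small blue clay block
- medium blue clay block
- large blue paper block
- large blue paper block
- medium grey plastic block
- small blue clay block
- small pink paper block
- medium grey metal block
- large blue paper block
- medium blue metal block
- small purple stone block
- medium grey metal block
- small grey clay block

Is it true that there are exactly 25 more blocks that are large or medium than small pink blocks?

|blocks that are large or medium| = 28.
|small pink blocks| = 3.
The claim requires 28 − 3 (= 25) to equal 25, which holds.

True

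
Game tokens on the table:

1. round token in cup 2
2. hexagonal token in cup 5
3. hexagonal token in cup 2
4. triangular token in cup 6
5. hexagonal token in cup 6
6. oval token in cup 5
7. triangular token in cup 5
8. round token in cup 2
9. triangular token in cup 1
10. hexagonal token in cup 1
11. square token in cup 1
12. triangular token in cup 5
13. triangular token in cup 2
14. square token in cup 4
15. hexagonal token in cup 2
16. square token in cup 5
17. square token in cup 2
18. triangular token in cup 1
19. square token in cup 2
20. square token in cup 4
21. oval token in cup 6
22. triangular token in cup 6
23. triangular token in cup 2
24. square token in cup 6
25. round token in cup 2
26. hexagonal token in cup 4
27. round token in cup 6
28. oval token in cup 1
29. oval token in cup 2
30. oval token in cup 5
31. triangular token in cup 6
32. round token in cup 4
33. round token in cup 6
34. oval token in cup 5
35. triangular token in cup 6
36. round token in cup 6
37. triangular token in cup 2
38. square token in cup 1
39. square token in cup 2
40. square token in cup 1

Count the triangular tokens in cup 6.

4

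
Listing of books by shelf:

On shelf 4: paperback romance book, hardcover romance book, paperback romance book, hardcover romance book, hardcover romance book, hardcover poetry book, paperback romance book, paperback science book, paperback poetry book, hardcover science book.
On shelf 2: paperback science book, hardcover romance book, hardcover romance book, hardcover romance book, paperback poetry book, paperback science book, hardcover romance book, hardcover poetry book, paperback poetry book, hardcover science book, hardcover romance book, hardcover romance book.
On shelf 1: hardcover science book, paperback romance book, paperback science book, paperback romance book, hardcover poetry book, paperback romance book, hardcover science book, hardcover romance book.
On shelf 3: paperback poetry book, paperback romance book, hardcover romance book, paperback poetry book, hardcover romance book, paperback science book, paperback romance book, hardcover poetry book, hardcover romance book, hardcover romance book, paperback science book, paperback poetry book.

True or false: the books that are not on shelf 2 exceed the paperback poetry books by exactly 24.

|books that are not on shelf 2| = 30.
|paperback poetry books| = 6.
The claim requires 30 − 6 (= 24) to equal 24, which holds.

True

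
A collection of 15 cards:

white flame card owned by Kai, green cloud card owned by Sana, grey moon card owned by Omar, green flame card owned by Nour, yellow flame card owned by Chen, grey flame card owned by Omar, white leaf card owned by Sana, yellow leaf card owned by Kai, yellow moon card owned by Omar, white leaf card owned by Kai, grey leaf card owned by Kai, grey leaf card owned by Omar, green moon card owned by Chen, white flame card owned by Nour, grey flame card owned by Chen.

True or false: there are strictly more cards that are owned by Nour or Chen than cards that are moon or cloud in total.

True

|cards owned by Nour or Chen| = 5.
|cards that are moon or cloud| = 4.
The claim requires 5 > 4, which holds.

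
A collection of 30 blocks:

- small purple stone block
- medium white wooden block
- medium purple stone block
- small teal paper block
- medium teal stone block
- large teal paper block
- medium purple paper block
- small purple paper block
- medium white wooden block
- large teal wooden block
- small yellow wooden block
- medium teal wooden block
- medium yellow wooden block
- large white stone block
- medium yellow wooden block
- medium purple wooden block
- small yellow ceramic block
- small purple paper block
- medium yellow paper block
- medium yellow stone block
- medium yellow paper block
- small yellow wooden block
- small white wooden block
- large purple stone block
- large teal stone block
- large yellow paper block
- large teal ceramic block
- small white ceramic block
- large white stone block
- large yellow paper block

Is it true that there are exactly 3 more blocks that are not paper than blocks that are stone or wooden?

True

There are 21 blocks that are not paper.
There are 18 blocks that are stone or wooden.
The claim requires 21 − 18 (= 3) to equal 3, which holds.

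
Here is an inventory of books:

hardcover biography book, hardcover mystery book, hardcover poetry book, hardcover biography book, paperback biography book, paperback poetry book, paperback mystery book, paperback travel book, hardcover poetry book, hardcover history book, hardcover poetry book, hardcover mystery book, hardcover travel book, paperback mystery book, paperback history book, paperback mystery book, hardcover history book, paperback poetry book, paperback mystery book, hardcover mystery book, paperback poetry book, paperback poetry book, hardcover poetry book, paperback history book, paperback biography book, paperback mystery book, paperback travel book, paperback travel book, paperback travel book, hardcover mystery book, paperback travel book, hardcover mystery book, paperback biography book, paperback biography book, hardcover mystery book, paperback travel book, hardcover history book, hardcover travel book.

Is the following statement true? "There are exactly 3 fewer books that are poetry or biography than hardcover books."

books that are poetry or biography: 14.
hardcover books: 17.
The claim requires 17 − 14 (= 3) to equal 3, which holds.

True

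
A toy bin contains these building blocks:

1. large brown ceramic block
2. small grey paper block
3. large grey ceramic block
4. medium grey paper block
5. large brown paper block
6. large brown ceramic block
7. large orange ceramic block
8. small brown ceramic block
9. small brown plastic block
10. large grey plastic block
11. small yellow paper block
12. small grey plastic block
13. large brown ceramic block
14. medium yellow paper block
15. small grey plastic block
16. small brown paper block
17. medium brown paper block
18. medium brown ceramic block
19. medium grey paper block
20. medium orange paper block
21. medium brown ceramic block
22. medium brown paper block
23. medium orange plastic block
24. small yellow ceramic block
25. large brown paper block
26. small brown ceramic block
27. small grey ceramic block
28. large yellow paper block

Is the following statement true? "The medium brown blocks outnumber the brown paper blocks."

False

|medium brown blocks| = 4.
|brown paper blocks| = 5.
The claim requires 4 > 5, which does not hold.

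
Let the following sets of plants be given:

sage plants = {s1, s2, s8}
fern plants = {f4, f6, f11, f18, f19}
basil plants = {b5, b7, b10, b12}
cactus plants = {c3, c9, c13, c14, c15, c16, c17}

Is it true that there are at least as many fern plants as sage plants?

True

|fern plants| = 5.
|sage plants| = 3.
The claim requires 5 ≥ 3, which holds.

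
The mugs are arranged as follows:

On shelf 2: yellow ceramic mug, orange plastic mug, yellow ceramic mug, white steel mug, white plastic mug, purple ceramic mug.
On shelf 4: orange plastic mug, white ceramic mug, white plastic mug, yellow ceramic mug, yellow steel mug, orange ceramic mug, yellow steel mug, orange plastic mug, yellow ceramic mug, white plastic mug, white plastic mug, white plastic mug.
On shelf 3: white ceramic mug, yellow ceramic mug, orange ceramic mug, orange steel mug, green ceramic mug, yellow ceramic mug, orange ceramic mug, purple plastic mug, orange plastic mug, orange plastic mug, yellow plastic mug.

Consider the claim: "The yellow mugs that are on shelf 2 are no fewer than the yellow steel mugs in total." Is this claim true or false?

|yellow mugs on shelf 2| = 2.
|yellow steel mugs| = 2.
The claim requires 2 ≥ 2, which holds.

True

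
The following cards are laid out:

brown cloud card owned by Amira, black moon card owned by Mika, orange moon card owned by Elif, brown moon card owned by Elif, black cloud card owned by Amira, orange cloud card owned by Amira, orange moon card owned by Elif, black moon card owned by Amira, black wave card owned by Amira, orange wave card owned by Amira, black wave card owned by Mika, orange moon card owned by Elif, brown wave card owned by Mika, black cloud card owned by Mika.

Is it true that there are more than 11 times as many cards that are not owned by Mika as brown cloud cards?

False

cards that are not owned by Mika: 10.
brown cloud cards: 1.
The claim requires 10 > 11 × 1 = 11, which does not hold.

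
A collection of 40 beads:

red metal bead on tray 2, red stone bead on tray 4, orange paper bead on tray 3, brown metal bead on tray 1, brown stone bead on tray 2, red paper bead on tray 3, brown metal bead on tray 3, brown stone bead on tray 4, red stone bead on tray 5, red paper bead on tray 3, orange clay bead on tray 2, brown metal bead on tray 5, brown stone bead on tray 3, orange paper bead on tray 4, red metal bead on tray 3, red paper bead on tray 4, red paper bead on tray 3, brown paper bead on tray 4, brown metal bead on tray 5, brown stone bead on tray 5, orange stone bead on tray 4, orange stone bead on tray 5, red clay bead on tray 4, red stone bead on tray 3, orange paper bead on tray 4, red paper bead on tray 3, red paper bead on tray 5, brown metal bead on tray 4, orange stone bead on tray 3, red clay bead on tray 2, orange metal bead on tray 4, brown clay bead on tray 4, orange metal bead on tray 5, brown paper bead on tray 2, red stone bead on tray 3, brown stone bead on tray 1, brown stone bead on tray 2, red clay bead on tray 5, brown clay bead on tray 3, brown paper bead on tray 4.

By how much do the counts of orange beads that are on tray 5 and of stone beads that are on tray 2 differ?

0

orange beads on tray 5: 2. stone beads on tray 2: 2.
|2 − 2| = 2 − 2 = 0.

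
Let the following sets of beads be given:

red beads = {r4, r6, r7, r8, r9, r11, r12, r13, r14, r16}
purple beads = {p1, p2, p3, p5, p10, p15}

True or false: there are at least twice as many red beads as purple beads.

False

There are 10 red beads.
There are 6 purple beads.
The claim requires 10 ≥ 2 × 6 = 12, which does not hold.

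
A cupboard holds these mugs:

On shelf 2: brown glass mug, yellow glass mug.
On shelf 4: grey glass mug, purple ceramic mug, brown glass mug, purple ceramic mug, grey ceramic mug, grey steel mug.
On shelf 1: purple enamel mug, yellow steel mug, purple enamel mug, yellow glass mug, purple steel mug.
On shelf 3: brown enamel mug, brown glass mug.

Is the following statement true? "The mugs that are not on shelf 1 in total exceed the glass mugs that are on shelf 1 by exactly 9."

True

mugs that are not on shelf 1: 10.
glass mugs on shelf 1: 1.
The claim requires 10 − 1 (= 9) to equal 9, which holds.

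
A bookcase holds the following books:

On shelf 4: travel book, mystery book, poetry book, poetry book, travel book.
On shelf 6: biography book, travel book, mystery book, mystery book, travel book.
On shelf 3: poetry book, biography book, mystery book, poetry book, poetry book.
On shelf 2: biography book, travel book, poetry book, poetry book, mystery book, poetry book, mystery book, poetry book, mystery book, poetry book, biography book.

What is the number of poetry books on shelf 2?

5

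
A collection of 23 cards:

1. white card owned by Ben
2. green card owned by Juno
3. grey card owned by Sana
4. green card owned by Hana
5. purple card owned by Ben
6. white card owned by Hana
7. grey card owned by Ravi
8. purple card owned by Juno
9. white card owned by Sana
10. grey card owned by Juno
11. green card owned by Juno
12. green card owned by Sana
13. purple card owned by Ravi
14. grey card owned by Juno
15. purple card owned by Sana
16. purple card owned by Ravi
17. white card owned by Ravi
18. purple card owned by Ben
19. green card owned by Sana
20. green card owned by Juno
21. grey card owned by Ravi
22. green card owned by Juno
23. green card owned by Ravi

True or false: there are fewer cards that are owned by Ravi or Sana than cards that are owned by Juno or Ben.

False

cards owned by Ravi or Sana: 11.
cards owned by Juno or Ben: 10.
The claim requires 11 < 10, which does not hold.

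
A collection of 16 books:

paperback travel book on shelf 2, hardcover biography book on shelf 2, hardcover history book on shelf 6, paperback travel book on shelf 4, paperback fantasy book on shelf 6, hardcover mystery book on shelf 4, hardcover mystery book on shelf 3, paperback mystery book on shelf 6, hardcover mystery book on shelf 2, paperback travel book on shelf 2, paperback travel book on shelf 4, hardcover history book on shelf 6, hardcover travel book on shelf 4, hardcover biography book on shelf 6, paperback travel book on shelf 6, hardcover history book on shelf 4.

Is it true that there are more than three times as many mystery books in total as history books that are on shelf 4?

There are 4 mystery books.
There is 1 history book on shelf 4.
The claim requires 4 > 3 × 1 = 3, which holds.

True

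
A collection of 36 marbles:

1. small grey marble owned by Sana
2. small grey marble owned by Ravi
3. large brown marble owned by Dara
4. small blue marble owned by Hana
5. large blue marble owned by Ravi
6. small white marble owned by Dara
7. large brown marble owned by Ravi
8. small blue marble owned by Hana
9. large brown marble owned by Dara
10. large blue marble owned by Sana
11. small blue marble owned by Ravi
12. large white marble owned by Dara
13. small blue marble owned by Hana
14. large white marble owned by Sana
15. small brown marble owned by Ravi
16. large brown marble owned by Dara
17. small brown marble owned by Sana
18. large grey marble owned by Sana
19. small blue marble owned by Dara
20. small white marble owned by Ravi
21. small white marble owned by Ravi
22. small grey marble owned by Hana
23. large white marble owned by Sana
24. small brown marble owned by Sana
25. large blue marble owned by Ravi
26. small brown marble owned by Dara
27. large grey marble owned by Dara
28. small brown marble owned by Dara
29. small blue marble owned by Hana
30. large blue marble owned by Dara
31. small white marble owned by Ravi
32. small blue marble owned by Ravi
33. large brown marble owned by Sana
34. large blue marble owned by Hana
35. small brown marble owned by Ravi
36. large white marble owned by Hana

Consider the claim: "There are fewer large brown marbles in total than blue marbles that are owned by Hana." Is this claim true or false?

|large brown marbles| = 5.
|blue marbles owned by Hana| = 5.
The claim requires 5 < 5, which does not hold.

False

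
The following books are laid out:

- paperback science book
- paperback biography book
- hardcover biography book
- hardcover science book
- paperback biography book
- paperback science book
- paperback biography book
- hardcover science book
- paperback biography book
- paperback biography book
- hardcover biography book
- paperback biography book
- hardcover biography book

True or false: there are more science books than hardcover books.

|science books| = 4.
|hardcover books| = 5.
The claim requires 4 > 5, which does not hold.

False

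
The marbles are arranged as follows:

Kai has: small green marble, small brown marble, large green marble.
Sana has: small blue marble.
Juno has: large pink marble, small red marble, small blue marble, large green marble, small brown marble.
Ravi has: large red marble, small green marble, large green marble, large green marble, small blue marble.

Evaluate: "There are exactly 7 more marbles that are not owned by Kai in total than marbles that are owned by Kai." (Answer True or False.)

|marbles that are not owned by Kai| = 11.
|marbles owned by Kai| = 3.
The claim requires 11 − 3 (= 8) to equal 7, which does not hold.

False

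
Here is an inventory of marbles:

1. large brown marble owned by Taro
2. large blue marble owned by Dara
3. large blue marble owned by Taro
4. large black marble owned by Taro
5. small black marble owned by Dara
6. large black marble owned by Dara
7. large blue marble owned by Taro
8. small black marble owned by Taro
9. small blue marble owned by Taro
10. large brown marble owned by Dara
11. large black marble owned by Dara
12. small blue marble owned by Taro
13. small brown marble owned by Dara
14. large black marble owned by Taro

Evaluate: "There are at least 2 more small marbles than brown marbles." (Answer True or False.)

True

small marbles: 5.
brown marbles: 3.
The claim requires 5 − 3 = 2 ≥ 2, which holds.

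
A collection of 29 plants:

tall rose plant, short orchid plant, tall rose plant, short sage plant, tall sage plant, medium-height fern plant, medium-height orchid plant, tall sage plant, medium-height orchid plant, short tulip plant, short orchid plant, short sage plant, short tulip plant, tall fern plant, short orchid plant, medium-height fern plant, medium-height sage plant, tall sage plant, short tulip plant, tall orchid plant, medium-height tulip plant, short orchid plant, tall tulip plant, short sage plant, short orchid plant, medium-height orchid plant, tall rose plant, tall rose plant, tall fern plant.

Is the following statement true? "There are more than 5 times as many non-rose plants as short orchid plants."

There are 25 non-rose plants.
There are 5 short orchid plants.
The claim requires 25 > 5 × 5 = 25, which does not hold.

False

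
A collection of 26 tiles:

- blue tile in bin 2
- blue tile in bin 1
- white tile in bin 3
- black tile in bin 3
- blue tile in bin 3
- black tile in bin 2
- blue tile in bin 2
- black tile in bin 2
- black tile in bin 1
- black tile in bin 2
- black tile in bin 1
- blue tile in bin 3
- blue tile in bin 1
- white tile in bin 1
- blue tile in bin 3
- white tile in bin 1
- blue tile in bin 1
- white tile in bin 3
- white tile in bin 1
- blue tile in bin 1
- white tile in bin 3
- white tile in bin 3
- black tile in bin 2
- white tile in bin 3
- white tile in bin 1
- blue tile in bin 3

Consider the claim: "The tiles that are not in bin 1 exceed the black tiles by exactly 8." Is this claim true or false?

False

tiles that are not in bin 1: 16.
black tiles: 7.
The claim requires 16 − 7 (= 9) to equal 8, which does not hold.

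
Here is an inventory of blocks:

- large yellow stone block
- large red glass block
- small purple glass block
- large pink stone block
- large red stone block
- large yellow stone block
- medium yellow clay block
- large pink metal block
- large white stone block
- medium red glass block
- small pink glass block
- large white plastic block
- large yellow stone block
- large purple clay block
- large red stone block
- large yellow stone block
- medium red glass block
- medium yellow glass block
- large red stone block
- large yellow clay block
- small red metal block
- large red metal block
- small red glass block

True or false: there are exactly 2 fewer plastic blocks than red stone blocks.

True

|plastic blocks| = 1.
|red stone blocks| = 3.
The claim requires 3 − 1 (= 2) to equal 2, which holds.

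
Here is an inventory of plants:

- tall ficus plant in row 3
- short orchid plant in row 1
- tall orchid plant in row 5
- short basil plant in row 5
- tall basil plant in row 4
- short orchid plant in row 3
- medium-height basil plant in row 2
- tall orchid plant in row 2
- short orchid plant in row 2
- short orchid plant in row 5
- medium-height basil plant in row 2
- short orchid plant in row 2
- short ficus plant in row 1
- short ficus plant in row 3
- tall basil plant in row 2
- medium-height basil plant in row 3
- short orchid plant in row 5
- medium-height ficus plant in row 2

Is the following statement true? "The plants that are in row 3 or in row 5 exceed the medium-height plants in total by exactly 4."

|plants in row 3 or in row 5| = 8.
|medium-height plants| = 4.
The claim requires 8 − 4 (= 4) to equal 4, which holds.

True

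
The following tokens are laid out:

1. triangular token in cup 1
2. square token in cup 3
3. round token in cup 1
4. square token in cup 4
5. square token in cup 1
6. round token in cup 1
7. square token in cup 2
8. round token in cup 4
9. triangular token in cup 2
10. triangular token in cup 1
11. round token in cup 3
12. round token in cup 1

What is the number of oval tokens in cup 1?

0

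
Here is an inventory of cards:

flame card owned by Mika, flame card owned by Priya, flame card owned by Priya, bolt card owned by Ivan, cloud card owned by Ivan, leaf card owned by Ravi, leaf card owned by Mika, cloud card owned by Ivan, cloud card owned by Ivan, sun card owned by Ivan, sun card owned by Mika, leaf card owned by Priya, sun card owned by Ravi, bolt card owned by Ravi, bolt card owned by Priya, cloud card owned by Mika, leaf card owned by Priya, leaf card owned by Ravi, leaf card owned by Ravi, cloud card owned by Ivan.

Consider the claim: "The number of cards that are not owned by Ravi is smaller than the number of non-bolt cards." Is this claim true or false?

cards that are not owned by Ravi: 15.
non-bolt cards: 17.
The claim requires 15 < 17, which holds.

True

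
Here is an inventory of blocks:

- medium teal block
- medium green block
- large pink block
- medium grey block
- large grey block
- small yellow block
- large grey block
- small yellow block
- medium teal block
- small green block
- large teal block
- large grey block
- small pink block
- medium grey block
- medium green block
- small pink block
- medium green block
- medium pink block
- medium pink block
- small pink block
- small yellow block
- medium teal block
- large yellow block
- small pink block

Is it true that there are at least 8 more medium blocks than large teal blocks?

medium blocks: 10.
large teal blocks: 1.
The claim requires 10 − 1 = 9 ≥ 8, which holds.

True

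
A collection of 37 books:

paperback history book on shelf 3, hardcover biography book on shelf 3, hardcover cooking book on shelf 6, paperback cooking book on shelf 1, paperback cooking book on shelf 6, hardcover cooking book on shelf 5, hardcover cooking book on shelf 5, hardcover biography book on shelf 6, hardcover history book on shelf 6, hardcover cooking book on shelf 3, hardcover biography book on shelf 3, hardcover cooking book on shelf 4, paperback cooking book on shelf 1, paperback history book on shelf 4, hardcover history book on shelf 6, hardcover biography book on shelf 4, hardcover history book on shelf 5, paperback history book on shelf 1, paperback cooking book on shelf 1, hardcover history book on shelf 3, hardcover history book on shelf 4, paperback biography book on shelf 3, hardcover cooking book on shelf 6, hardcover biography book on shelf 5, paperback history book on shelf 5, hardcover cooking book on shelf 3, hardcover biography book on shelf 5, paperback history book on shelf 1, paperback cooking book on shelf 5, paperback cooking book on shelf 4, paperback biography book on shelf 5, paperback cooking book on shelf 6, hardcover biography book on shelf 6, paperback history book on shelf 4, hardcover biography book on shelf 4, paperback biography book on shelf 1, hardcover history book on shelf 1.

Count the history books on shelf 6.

2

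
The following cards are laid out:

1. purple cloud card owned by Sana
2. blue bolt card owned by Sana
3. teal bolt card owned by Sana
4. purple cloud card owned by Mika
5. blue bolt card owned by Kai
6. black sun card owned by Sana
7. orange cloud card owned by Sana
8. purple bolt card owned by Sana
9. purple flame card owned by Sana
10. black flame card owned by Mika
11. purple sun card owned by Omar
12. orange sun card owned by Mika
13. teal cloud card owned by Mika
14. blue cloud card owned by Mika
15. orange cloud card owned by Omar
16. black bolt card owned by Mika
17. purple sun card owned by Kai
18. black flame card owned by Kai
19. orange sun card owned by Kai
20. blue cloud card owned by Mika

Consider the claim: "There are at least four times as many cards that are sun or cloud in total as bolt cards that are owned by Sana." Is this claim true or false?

True

|cards that are sun or cloud| = 12.
|bolt cards owned by Sana| = 3.
The claim requires 12 ≥ 4 × 3 = 12, which holds.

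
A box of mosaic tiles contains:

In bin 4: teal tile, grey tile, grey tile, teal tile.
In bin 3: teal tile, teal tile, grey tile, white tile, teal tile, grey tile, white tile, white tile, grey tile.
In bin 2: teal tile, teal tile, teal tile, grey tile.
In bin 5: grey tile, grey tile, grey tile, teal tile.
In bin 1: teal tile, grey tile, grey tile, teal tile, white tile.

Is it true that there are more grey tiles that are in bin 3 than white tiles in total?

False

There are 3 grey tiles in bin 3.
There are 4 white tiles.
The claim requires 3 > 4, which does not hold.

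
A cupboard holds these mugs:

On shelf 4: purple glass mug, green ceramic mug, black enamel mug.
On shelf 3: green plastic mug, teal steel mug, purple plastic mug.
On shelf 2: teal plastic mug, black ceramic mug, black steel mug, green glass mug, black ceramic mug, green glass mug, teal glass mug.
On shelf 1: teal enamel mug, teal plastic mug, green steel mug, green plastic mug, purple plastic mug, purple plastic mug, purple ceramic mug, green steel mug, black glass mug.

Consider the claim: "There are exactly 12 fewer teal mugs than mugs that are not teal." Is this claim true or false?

True

|teal mugs| = 5.
|mugs that are not teal| = 17.
The claim requires 17 − 5 (= 12) to equal 12, which holds.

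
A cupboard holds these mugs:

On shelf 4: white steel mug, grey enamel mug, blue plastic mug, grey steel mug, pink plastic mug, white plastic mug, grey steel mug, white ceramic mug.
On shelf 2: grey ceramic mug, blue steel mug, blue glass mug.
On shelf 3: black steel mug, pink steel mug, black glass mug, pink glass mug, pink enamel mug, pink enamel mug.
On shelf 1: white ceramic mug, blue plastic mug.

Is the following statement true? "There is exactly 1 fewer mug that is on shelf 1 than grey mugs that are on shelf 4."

mugs on shelf 1: 2.
grey mugs on shelf 4: 3.
The claim requires 3 − 2 (= 1) to equal 1, which holds.

True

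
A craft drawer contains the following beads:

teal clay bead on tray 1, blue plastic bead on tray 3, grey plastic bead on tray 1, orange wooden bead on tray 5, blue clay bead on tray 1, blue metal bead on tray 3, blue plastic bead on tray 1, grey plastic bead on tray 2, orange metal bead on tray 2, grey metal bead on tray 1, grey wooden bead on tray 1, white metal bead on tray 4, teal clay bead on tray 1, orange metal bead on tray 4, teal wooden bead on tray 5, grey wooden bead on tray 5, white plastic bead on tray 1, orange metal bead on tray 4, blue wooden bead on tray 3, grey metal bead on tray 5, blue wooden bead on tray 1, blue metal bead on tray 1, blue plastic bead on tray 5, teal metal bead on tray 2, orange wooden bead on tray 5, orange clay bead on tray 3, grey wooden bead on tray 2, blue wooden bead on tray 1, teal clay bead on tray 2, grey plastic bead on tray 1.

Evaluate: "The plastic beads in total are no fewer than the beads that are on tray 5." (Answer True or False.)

True

plastic beads: 7.
beads on tray 5: 6.
The claim requires 7 ≥ 6, which holds.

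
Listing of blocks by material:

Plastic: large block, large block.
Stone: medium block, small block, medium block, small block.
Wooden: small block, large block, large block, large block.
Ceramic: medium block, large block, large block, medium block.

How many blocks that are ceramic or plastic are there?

6

ceramic: 4; plastic: 2; together 4 + 2 = 6.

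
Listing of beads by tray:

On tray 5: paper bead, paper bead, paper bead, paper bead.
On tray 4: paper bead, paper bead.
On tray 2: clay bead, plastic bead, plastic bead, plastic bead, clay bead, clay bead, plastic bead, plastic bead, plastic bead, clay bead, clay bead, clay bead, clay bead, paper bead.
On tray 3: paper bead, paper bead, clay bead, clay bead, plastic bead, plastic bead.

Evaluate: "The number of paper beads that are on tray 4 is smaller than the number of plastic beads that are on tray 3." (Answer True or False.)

paper beads on tray 4: 2.
plastic beads on tray 3: 2.
The claim requires 2 < 2, which does not hold.

False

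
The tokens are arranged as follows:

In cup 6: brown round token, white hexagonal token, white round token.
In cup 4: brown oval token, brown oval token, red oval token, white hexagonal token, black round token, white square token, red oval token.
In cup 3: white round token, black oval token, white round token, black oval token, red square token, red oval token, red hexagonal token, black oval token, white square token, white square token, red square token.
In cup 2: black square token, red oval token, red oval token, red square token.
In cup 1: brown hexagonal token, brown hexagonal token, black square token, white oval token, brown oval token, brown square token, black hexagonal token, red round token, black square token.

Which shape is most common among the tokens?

Counts by shape: oval 12, square 10, hexagonal 6, round 6.
The maximum is 12, held uniquely by oval.

oval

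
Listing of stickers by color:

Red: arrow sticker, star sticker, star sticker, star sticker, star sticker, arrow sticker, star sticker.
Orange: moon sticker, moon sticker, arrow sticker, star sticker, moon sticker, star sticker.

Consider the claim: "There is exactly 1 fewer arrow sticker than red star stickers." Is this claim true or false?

False

There are 3 arrow stickers.
There are 5 red star stickers.
The claim requires 5 − 3 (= 2) to equal 1, which does not hold.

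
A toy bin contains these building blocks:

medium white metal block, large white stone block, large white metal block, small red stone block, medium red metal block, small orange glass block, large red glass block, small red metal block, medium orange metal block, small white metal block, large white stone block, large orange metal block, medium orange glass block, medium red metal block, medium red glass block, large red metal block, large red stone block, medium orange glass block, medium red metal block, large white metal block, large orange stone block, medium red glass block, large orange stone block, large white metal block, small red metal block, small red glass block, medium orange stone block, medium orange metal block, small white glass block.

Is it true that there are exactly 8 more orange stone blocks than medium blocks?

False

|orange stone blocks| = 3.
|medium blocks| = 11.
The claim requires 3 − 11 (= -8) to equal 8, which does not hold.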